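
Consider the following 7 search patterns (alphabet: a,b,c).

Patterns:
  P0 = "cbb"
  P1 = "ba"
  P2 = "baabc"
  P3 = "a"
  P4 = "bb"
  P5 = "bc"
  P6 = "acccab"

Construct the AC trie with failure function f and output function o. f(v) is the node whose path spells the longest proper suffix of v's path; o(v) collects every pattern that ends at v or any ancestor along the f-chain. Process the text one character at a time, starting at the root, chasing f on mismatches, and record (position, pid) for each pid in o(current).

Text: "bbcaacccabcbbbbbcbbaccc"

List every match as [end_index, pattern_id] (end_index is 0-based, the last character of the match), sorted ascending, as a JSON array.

Construct AC machine:
Trie nodes:
  0='ε' goto a→9 b→4 c→1
  1='c' goto b→2
  2='cb' goto b→3
  3='cbb' goto ·  ←P0
  4='b' goto a→5 b→10 c→11
  5='ba' goto a→6  ←P1
  6='baa' goto b→7
  7='baab' goto c→8
  8='baabc' goto ·  ←P2
  9='a' goto c→12  ←P3
  10='bb' goto ·  ←P4
  11='bc' goto ·  ←P5
  12='ac' goto c→13
  13='acc' goto c→14
  14='accc' goto a→15
  15='accca' goto b→16
  16='acccab' goto ·  ←P6

Failure links (BFS by depth):
  n1('c'): parent n0 fail=0; on 'c' 0 → fail=0;  out ∅∪∅=∅
  n4('b'): parent n0 fail=0; on 'b' 0 → fail=0;  out ∅∪∅=∅
  n9('a'): parent n0 fail=0; on 'a' 0 → fail=0;  out {3}∪∅={3}
  n2('cb'): parent n1 fail=0; on 'b' 0 → fail=4;  out ∅∪∅=∅
  n5('ba'): parent n4 fail=0; on 'a' 0 → fail=9;  out {1}∪{3}={1,3}
  n10('bb'): parent n4 fail=0; on 'b' 0 → fail=4;  out {4}∪∅={4}
  n11('bc'): parent n4 fail=0; on 'c' 0 → fail=1;  out {5}∪∅={5}
  n12('ac'): parent n9 fail=0; on 'c' 0 → fail=1;  out ∅∪∅=∅
  n3('cbb'): parent n2 fail=4; on 'b' 4 → fail=10;  out {0}∪{4}={0,4}
  n6('baa'): parent n5 fail=9; on 'a' 9→0 → fail=9;  out ∅∪{3}={3}
  n13('acc'): parent n12 fail=1; on 'c' 1→0 → fail=1;  out ∅∪∅=∅
  n7('baab'): parent n6 fail=9; on 'b' 9→0 → fail=4;  out ∅∪∅=∅
  n14('accc'): parent n13 fail=1; on 'c' 1→0 → fail=1;  out ∅∪∅=∅
  n8('baabc'): parent n7 fail=4; on 'c' 4 → fail=11;  out {2}∪{5}={2,5}
  n15('accca'): parent n14 fail=1; on 'a' 1→0 → fail=9;  out ∅∪{3}={3}
  n16('acccab'): parent n15 fail=9; on 'b' 9→0 → fail=4;  out {6}∪∅={6}

Run:
i=0 'b': node 0→4
i=1 'b': node 4→10  ** P4@[0:1]
i=2 'c': node 10→11 ·f  ** P5@[1:2]
i=3 'a': node 11→9 ·f  ** P3@[3:3]
i=4 'a': node 9→9 ·f  ** P3@[4:4]
i=5 'c': node 9→12
i=6 'c': node 12→13
i=7 'c': node 13→14
i=8 'a': node 14→15  ** P3@[8:8]
i=9 'b': node 15→16  ** P6@[4:9]
i=10 'c': node 16→11 ·f  ** P5@[9:10]
i=11 'b': node 11→2 ·f
i=12 'b': node 2→3  ** P0@[10:12],P4@[11:12]
i=13 'b': node 3→10 ·f  ** P4@[12:13]
i=14 'b': node 10→10 ·f  ** P4@[13:14]
i=15 'b': node 10→10 ·f  ** P4@[14:15]
i=16 'c': node 10→11 ·f  ** P5@[15:16]
i=17 'b': node 11→2 ·f
i=18 'b': node 2→3  ** P0@[16:18],P4@[17:18]
i=19 'a': node 3→5 ·f  ** P1@[18:19],P3@[19:19]
i=20 'c': node 5→12 ·f
i=21 'c': node 12→13
i=22 'c': node 13→14

Result: [[1,4],[2,5],[3,3],[4,3],[8,3],[9,6],[10,5],[12,0],[12,4],[13,4],[14,4],[15,4],[16,5],[18,0],[18,4],[19,1],[19,3]]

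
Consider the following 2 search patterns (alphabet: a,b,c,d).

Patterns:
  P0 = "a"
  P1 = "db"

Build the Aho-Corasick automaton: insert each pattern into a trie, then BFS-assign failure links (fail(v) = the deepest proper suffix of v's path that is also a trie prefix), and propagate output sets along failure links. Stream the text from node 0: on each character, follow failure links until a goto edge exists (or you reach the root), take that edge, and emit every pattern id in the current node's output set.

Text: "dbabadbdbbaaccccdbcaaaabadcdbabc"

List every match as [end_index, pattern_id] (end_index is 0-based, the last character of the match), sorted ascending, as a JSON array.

Build:
Trie nodes:
  n0 'ε': a→1 d→2
  n1 'a': ·  ←P0
  n2 'd': b→3
  n3 'db': ·  ←P1

BFS fail/out derivation:
  n1('a'): parent n0 fail=0; on 'a' 0 → fail=0;  out {0}∪∅={0}
  n2('d'): parent n0 fail=0; on 'd' 0 → fail=0;  out ∅∪∅=∅
  n3('db'): parent n2 fail=0; on 'b' 0 → fail=0;  out {1}∪∅={1}

Text stream:
pos 0 'd': at 2
pos 1 'b': at 3  → match P1@[0:1]
pos 2 'a': at 1 (fail-walked)  → match P0@[2:2]
pos 3 'b': at 0 (fail-walked)
pos 4 'a': at 1  → match P0@[4:4]
pos 5 'd': at 2 (fail-walked)
pos 6 'b': at 3  → match P1@[5:6]
pos 7 'd': at 2 (fail-walked)
pos 8 'b': at 3  → match P1@[7:8]
pos 9 'b': at 0 (fail-walked)
pos 10 'a': at 1  → match P0@[10:10]
pos 11 'a': at 1 (fail-walked)  → match P0@[11:11]
pos 12 'c': at 0 (fail-walked)
pos 13 'c': at 0
pos 14 'c': at 0
pos 15 'c': at 0
pos 16 'd': at 2
pos 17 'b': at 3  → match P1@[16:17]
pos 18 'c': at 0 (fail-walked)
pos 19 'a': at 1  → match P0@[19:19]
pos 20 'a': at 1 (fail-walked)  → match P0@[20:20]
pos 21 'a': at 1 (fail-walked)  → match P0@[21:21]
pos 22 'a': at 1 (fail-walked)  → match P0@[22:22]
pos 23 'b': at 0 (fail-walked)
pos 24 'a': at 1  → match P0@[24:24]
pos 25 'd': at 2 (fail-walked)
pos 26 'c': at 0 (fail-walked)
pos 27 'd': at 2
pos 28 'b': at 3  → match P1@[27:28]
pos 29 'a': at 1 (fail-walked)  → match P0@[29:29]
pos 30 'b': at 0 (fail-walked)
pos 31 'c': at 0

Matches: [[1,1],[2,0],[4,0],[6,1],[8,1],[10,0],[11,0],[17,1],[19,0],[20,0],[21,0],[22,0],[24,0],[28,1],[29,0]]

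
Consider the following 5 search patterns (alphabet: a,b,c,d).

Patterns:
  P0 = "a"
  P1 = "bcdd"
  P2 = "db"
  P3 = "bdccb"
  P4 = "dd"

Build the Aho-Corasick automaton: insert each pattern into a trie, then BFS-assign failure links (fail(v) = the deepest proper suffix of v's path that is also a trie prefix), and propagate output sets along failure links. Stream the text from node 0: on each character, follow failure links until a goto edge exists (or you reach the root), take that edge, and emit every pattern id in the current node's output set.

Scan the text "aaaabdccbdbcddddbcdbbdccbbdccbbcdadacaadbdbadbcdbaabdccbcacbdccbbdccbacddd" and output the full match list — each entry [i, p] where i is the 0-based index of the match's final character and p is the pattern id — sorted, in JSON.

Build:
Trie nodes:
  0='ε' goto a→1 b→2 d→6
  1='a' goto ·  [P0 ends]
  2='b' goto c→3 d→8
  3='bc' goto d→4
  4='bcd' goto d→5
  5='bcdd' goto ·  [P1 ends]
  6='d' goto b→7 d→12
  7='db' goto ·  [P2 ends]
  8='bd' goto c→9
  9='bdc' goto c→10
  10='bdcc' goto b→11
  11='bdccb' goto ·  [P3 ends]
  12='dd' goto ·  [P4 ends]

BFS fail/out derivation:
  n1('a'): parent n0 fail=0; on 'a' 0 → fail=0;  out {0}∪∅={0}
  n2('b'): parent n0 fail=0; on 'b' 0 → fail=0;  out ∅∪∅=∅
  n6('d'): parent n0 fail=0; on 'd' 0 → fail=0;  out ∅∪∅=∅
  n3('bc'): parent n2 fail=0; on 'c' 0 → fail=0;  out ∅∪∅=∅
  n7('db'): parent n6 fail=0; on 'b' 0 → fail=2;  out {2}∪∅={2}
  n8('bd'): parent n2 fail=0; on 'd' 0 → fail=6;  out ∅∪∅=∅
  n12('dd'): parent n6 fail=0; on 'd' 0 → fail=6;  out {4}∪∅={4}
  n4('bcd'): parent n3 fail=0; on 'd' 0 → fail=6;  out ∅∪∅=∅
  n9('bdc'): parent n8 fail=6; on 'c' 6→0 → fail=0;  out ∅∪∅=∅
  n5('bcdd'): parent n4 fail=6; on 'd' 6 → fail=12;  out {1}∪{4}={1,4}
  n10('bdcc'): parent n9 fail=0; on 'c' 0 → fail=0;  out ∅∪∅=∅
  n11('bdccb'): parent n10 fail=0; on 'b' 0 → fail=2;  out {3}∪∅={3}

Text stream:
[0] read 'a'  n0⇒n1  → match P0@[0:0]
[1] read 'a'  n1⇒n1 (fail-walked)  → match P0@[1:1]
[2] read 'a'  n1⇒n1 (fail-walked)  → match P0@[2:2]
[3] read 'a'  n1⇒n1 (fail-walked)  → match P0@[3:3]
[4] read 'b'  n1⇒n2 (fail-walked)
[5] read 'd'  n2⇒n8
[6] read 'c'  n8⇒n9
[7] read 'c'  n9⇒n10
[8] read 'b'  n10⇒n11  → match P3@[4:8]
[9] read 'd'  n11⇒n8 (fail-walked)
[10] read 'b'  n8⇒n7 (fail-walked)  → match P2@[9:10]
[11] read 'c'  n7⇒n3 (fail-walked)
[12] read 'd'  n3⇒n4
[13] read 'd'  n4⇒n5  → match P1@[10:13],P4@[12:13]
[14] read 'd'  n5⇒n12 (fail-walked)  → match P4@[13:14]
[15] read 'd'  n12⇒n12 (fail-walked)  → match P4@[14:15]
[16] read 'b'  n12⇒n7 (fail-walked)  → match P2@[15:16]
[17] read 'c'  n7⇒n3 (fail-walked)
[18] read 'd'  n3⇒n4
[19] read 'b'  n4⇒n7 (fail-walked)  → match P2@[18:19]
[20] read 'b'  n7⇒n2 (fail-walked)
[21] read 'd'  n2⇒n8
[22] read 'c'  n8⇒n9
[23] read 'c'  n9⇒n10
[24] read 'b'  n10⇒n11  → match P3@[20:24]
[25] read 'b'  n11⇒n2 (fail-walked)
[26] read 'd'  n2⇒n8
[27] read 'c'  n8⇒n9
[28] read 'c'  n9⇒n10
[29] read 'b'  n10⇒n11  → match P3@[25:29]
[30] read 'b'  n11⇒n2 (fail-walked)
[31] read 'c'  n2⇒n3
[32] read 'd'  n3⇒n4
[33] read 'a'  n4⇒n1 (fail-walked)  → match P0@[33:33]
[34] read 'd'  n1⇒n6 (fail-walked)
[35] read 'a'  n6⇒n1 (fail-walked)  → match P0@[35:35]
[36] read 'c'  n1⇒n0 (fail-walked)
[37] read 'a'  n0⇒n1  → match P0@[37:37]
[38] read 'a'  n1⇒n1 (fail-walked)  → match P0@[38:38]
[39] read 'd'  n1⇒n6 (fail-walked)
[40] read 'b'  n6⇒n7  → match P2@[39:40]
[41] read 'd'  n7⇒n8 (fail-walked)
[42] read 'b'  n8⇒n7 (fail-walked)  → match P2@[41:42]
[43] read 'a'  n7⇒n1 (fail-walked)  → match P0@[43:43]
[44] read 'd'  n1⇒n6 (fail-walked)
[45] read 'b'  n6⇒n7  → match P2@[44:45]
[46] read 'c'  n7⇒n3 (fail-walked)
[47] read 'd'  n3⇒n4
[48] read 'b'  n4⇒n7 (fail-walked)  → match P2@[47:48]
[49] read 'a'  n7⇒n1 (fail-walked)  → match P0@[49:49]
[50] read 'a'  n1⇒n1 (fail-walked)  → match P0@[50:50]
[51] read 'b'  n1⇒n2 (fail-walked)
[52] read 'd'  n2⇒n8
[53] read 'c'  n8⇒n9
[54] read 'c'  n9⇒n10
[55] read 'b'  n10⇒n11  → match P3@[51:55]
[56] read 'c'  n11⇒n3 (fail-walked)
[57] read 'a'  n3⇒n1 (fail-walked)  → match P0@[57:57]
[58] read 'c'  n1⇒n0 (fail-walked)
[59] read 'b'  n0⇒n2
[60] read 'd'  n2⇒n8
[61] read 'c'  n8⇒n9
[62] read 'c'  n9⇒n10
[63] read 'b'  n10⇒n11  → match P3@[59:63]
[64] read 'b'  n11⇒n2 (fail-walked)
[65] read 'd'  n2⇒n8
[66] read 'c'  n8⇒n9
[67] read 'c'  n9⇒n10
[68] read 'b'  n10⇒n11  → match P3@[64:68]
[69] read 'a'  n11⇒n1 (fail-walked)  → match P0@[69:69]
[70] read 'c'  n1⇒n0 (fail-walked)
[71] read 'd'  n0⇒n6
[72] read 'd'  n6⇒n12  → match P4@[71:72]
[73] read 'd'  n12⇒n12 (fail-walked)  → match P4@[72:73]

Result: [[0,0],[1,0],[2,0],[3,0],[8,3],[10,2],[13,1],[13,4],[14,4],[15,4],[16,2],[19,2],[24,3],[29,3],[33,0],[35,0],[37,0],[38,0],[40,2],[42,2],[43,0],[45,2],[48,2],[49,0],[50,0],[55,3],[57,0],[63,3],[68,3],[69,0],[72,4],[73,4]]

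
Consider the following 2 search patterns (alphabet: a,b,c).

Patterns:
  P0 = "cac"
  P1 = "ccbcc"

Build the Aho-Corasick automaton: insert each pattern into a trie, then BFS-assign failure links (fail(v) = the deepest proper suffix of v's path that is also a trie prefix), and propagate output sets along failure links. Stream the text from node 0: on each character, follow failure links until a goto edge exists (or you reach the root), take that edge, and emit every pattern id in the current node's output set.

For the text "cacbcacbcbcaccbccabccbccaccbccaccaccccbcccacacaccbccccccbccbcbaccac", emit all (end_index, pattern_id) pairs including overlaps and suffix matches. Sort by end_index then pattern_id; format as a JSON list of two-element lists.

Build automaton:
Trie (insert patterns):
  0='ε' goto c→1
  1='c' goto a→2 c→4
  2='ca' goto c→3
  3='cac' goto ·  ←P0
  4='cc' goto b→5
  5='ccb' goto c→6
  6='ccbc' goto c→7
  7='ccbcc' goto ·  ←P1

Failure links (BFS by depth):
  n1('c'): parent n0 fail=0; on 'c' 0 → fail=0;  out ∅∪∅=∅
  n2('ca'): parent n1 fail=0; on 'a' 0 → fail=0;  out ∅∪∅=∅
  n4('cc'): parent n1 fail=0; on 'c' 0 → fail=1;  out ∅∪∅=∅
  n3('cac'): parent n2 fail=0; on 'c' 0 → fail=1;  out {0}∪∅={0}
  n5('ccb'): parent n4 fail=1; on 'b' 1→0 → fail=0;  out ∅∪∅=∅
  n6('ccbc'): parent n5 fail=0; on 'c' 0 → fail=1;  out ∅∪∅=∅
  n7('ccbcc'): parent n6 fail=1; on 'c' 1 → fail=4;  out {1}∪∅={1}

Run:
pos 0 'c': at 1
pos 1 'a': at 2
pos 2 'c': at 3  → match P0@[0:2]
pos 3 'b': at 0 ·f
pos 4 'c': at 1
pos 5 'a': at 2
pos 6 'c': at 3  → match P0@[4:6]
pos 7 'b': at 0 ·f
pos 8 'c': at 1
pos 9 'b': at 0 ·f
pos 10 'c': at 1
pos 11 'a': at 2
pos 12 'c': at 3  → match P0@[10:12]
pos 13 'c': at 4 ·f
pos 14 'b': at 5
pos 15 'c': at 6
pos 16 'c': at 7  → match P1@[12:16]
pos 17 'a': at 2 ·f
pos 18 'b': at 0 ·f
pos 19 'c': at 1
pos 20 'c': at 4
pos 21 'b': at 5
pos 22 'c': at 6
pos 23 'c': at 7  → match P1@[19:23]
pos 24 'a': at 2 ·f
pos 25 'c': at 3  → match P0@[23:25]
pos 26 'c': at 4 ·f
pos 27 'b': at 5
pos 28 'c': at 6
pos 29 'c': at 7  → match P1@[25:29]
pos 30 'a': at 2 ·f
pos 31 'c': at 3  → match P0@[29:31]
pos 32 'c': at 4 ·f
pos 33 'a': at 2 ·f
pos 34 'c': at 3  → match P0@[32:34]
pos 35 'c': at 4 ·f
pos 36 'c': at 4 ·f
pos 37 'c': at 4 ·f
pos 38 'b': at 5
pos 39 'c': at 6
pos 40 'c': at 7  → match P1@[36:40]
pos 41 'c': at 4 ·f
pos 42 'a': at 2 ·f
pos 43 'c': at 3  → match P0@[41:43]
pos 44 'a': at 2 ·f
pos 45 'c': at 3  → match P0@[43:45]
pos 46 'a': at 2 ·f
pos 47 'c': at 3  → match P0@[45:47]
pos 48 'c': at 4 ·f
pos 49 'b': at 5
pos 50 'c': at 6
pos 51 'c': at 7  → match P1@[47:51]
pos 52 'c': at 4 ·f
pos 53 'c': at 4 ·f
pos 54 'c': at 4 ·f
pos 55 'c': at 4 ·f
pos 56 'b': at 5
pos 57 'c': at 6
pos 58 'c': at 7  → match P1@[54:58]
pos 59 'b': at 5 ·f
pos 60 'c': at 6
pos 61 'b': at 0 ·f
pos 62 'a': at 0
pos 63 'c': at 1
pos 64 'c': at 4
pos 65 'a': at 2 ·f
pos 66 'c': at 3  → match P0@[64:66]

Matches: [[2,0],[6,0],[12,0],[16,1],[23,1],[25,0],[29,1],[31,0],[34,0],[40,1],[43,0],[45,0],[47,0],[51,1],[58,1],[66,0]]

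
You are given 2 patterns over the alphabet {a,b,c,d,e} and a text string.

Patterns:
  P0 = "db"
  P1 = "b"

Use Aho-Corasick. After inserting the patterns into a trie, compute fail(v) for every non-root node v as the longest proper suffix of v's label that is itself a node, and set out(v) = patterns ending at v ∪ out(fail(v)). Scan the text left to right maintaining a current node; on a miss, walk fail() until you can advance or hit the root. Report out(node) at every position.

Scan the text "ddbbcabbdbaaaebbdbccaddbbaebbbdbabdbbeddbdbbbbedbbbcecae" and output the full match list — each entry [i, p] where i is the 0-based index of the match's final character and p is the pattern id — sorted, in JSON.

Build automaton:
Trie nodes:
  0='ε' goto b→3 d→1
  1='d' goto b→2
  2='db' goto ·  ←P0
  3='b' goto ·  ←P1

BFS fail/out derivation:
  n1('d'): parent n0 fail=0; on 'd' 0 → fail=0;  out ∅∪∅=∅
  n3('b'): parent n0 fail=0; on 'b' 0 → fail=0;  out {1}∪∅={1}
  n2('db'): parent n1 fail=0; on 'b' 0 → fail=3;  out {0}∪{1}={0,1}

Text stream:
i=0 'd': node 0→1
i=1 'd': node 1→1 ·f
i=2 'b': node 1→2  ** P0@[1:2],P1@[2:2]
i=3 'b': node 2→3 ·f  ** P1@[3:3]
i=4 'c': node 3→0 ·f
i=5 'a': node 0→0
i=6 'b': node 0→3  ** P1@[6:6]
i=7 'b': node 3→3 ·f  ** P1@[7:7]
i=8 'd': node 3→1 ·f
i=9 'b': node 1→2  ** P0@[8:9],P1@[9:9]
i=10 'a': node 2→0 ·f
i=11 'a': node 0→0
i=12 'a': node 0→0
i=13 'e': node 0→0
i=14 'b': node 0→3  ** P1@[14:14]
i=15 'b': node 3→3 ·f  ** P1@[15:15]
i=16 'd': node 3→1 ·f
i=17 'b': node 1→2  ** P0@[16:17],P1@[17:17]
i=18 'c': node 2→0 ·f
i=19 'c': node 0→0
i=20 'a': node 0→0
i=21 'd': node 0→1
i=22 'd': node 1→1 ·f
i=23 'b': node 1→2  ** P0@[22:23],P1@[23:23]
i=24 'b': node 2→3 ·f  ** P1@[24:24]
i=25 'a': node 3→0 ·f
i=26 'e': node 0→0
i=27 'b': node 0→3  ** P1@[27:27]
i=28 'b': node 3→3 ·f  ** P1@[28:28]
i=29 'b': node 3→3 ·f  ** P1@[29:29]
i=30 'd': node 3→1 ·f
i=31 'b': node 1→2  ** P0@[30:31],P1@[31:31]
i=32 'a': node 2→0 ·f
i=33 'b': node 0→3  ** P1@[33:33]
i=34 'd': node 3→1 ·f
i=35 'b': node 1→2  ** P0@[34:35],P1@[35:35]
i=36 'b': node 2→3 ·f  ** P1@[36:36]
i=37 'e': node 3→0 ·f
i=38 'd': node 0→1
i=39 'd': node 1→1 ·f
i=40 'b': node 1→2  ** P0@[39:40],P1@[40:40]
i=41 'd': node 2→1 ·f
i=42 'b': node 1→2  ** P0@[41:42],P1@[42:42]
i=43 'b': node 2→3 ·f  ** P1@[43:43]
i=44 'b': node 3→3 ·f  ** P1@[44:44]
i=45 'b': node 3→3 ·f  ** P1@[45:45]
i=46 'e': node 3→0 ·f
i=47 'd': node 0→1
i=48 'b': node 1→2  ** P0@[47:48],P1@[48:48]
i=49 'b': node 2→3 ·f  ** P1@[49:49]
i=50 'b': node 3→3 ·f  ** P1@[50:50]
i=51 'c': node 3→0 ·f
i=52 'e': node 0→0
i=53 'c': node 0→0
i=54 'a': node 0→0
i=55 'e': node 0→0

All matches (sorted): [[2,0],[2,1],[3,1],[6,1],[7,1],[9,0],[9,1],[14,1],[15,1],[17,0],[17,1],[23,0],[23,1],[24,1],[27,1],[28,1],[29,1],[31,0],[31,1],[33,1],[35,0],[35,1],[36,1],[40,0],[40,1],[42,0],[42,1],[43,1],[44,1],[45,1],[48,0],[48,1],[49,1],[50,1]]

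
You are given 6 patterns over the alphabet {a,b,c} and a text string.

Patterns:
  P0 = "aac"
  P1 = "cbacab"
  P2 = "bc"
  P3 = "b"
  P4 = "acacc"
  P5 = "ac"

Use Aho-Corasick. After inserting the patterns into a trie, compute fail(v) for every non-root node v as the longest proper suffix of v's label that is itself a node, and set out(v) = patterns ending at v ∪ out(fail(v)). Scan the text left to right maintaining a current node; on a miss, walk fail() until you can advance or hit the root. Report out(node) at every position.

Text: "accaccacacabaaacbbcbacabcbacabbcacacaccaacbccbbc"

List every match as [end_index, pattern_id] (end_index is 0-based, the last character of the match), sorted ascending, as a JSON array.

Build:
Trie nodes:
  0='ε' goto a→1 b→10 c→4
  1='a' goto a→2 c→12
  2='aa' goto c→3
  3='aac' goto ·  ←P0
  4='c' goto b→5
  5='cb' goto a→6
  6='cba' goto c→7
  7='cbac' goto a→8
  8='cbaca' goto b→9
  9='cbacab' goto ·  ←P1
  10='b' goto c→11  ←P3
  11='bc' goto ·  ←P2
  12='ac' goto a→13  ←P5
  13='aca' goto c→14
  14='acac' goto c→15
  15='acacc' goto ·  ←P4

BFS fail/out derivation:
  fail(1) 'a': from fail(0)=0 chase 'a': 0 ⇒ 0;  out=∅∪out(0)=∅
  fail(4) 'c': from fail(0)=0 chase 'c': 0 ⇒ 0;  out=∅∪out(0)=∅
  fail(10) 'b': from fail(0)=0 chase 'b': 0 ⇒ 0;  out={3}∪out(0)={3}
  fail(2) 'aa': from fail(1)=0 chase 'a': 0 ⇒ 1;  out=∅∪out(1)=∅
  fail(5) 'cb': from fail(4)=0 chase 'b': 0 ⇒ 10;  out=∅∪out(10)={3}
  fail(11) 'bc': from fail(10)=0 chase 'c': 0 ⇒ 4;  out={2}∪out(4)={2}
  fail(12) 'ac': from fail(1)=0 chase 'c': 0 ⇒ 4;  out={5}∪out(4)={5}
  fail(3) 'aac': from fail(2)=1 chase 'c': 1 ⇒ 12;  out={0}∪out(12)={0,5}
  fail(6) 'cba': from fail(5)=10 chase 'a': 10→0 ⇒ 1;  out=∅∪out(1)=∅
  fail(13) 'aca': from fail(12)=4 chase 'a': 4→0 ⇒ 1;  out=∅∪out(1)=∅
  fail(7) 'cbac': from fail(6)=1 chase 'c': 1 ⇒ 12;  out=∅∪out(12)={5}
  fail(14) 'acac': from fail(13)=1 chase 'c': 1 ⇒ 12;  out=∅∪out(12)={5}
  fail(8) 'cbaca': from fail(7)=12 chase 'a': 12 ⇒ 13;  out=∅∪out(13)=∅
  fail(15) 'acacc': from fail(14)=12 chase 'c': 12→4→0 ⇒ 4;  out={4}∪out(4)={4}
  fail(9) 'cbacab': from fail(8)=13 chase 'b': 13→1→0 ⇒ 10;  out={1}∪out(10)={1,3}

Text stream:
[0] read 'a'  n0⇒n1
[1] read 'c'  n1⇒n12  ** P5@[0:1]
[2] read 'c'  n12⇒n4 ·f
[3] read 'a'  n4⇒n1 ·f
[4] read 'c'  n1⇒n12  ** P5@[3:4]
[5] read 'c'  n12⇒n4 ·f
[6] read 'a'  n4⇒n1 ·f
[7] read 'c'  n1⇒n12  ** P5@[6:7]
[8] read 'a'  n12⇒n13
[9] read 'c'  n13⇒n14  ** P5@[8:9]
[10] read 'a'  n14⇒n13 ·f
[11] read 'b'  n13⇒n10 ·f  ** P3@[11:11]
[12] read 'a'  n10⇒n1 ·f
[13] read 'a'  n1⇒n2
[14] read 'a'  n2⇒n2 ·f
[15] read 'c'  n2⇒n3  ** P0@[13:15],P5@[14:15]
[16] read 'b'  n3⇒n5 ·f  ** P3@[16:16]
[17] read 'b'  n5⇒n10 ·f  ** P3@[17:17]
[18] read 'c'  n10⇒n11  ** P2@[17:18]
[19] read 'b'  n11⇒n5 ·f  ** P3@[19:19]
[20] read 'a'  n5⇒n6
[21] read 'c'  n6⇒n7  ** P5@[20:21]
[22] read 'a'  n7⇒n8
[23] read 'b'  n8⇒n9  ** P1@[18:23],P3@[23:23]
[24] read 'c'  n9⇒n11 ·f  ** P2@[23:24]
[25] read 'b'  n11⇒n5 ·f  ** P3@[25:25]
[26] read 'a'  n5⇒n6
[27] read 'c'  n6⇒n7  ** P5@[26:27]
[28] read 'a'  n7⇒n8
[29] read 'b'  n8⇒n9  ** P1@[24:29],P3@[29:29]
[30] read 'b'  n9⇒n10 ·f  ** P3@[30:30]
[31] read 'c'  n10⇒n11  ** P2@[30:31]
[32] read 'a'  n11⇒n1 ·f
[33] read 'c'  n1⇒n12  ** P5@[32:33]
[34] read 'a'  n12⇒n13
[35] read 'c'  n13⇒n14  ** P5@[34:35]
[36] read 'a'  n14⇒n13 ·f
[37] read 'c'  n13⇒n14  ** P5@[36:37]
[38] read 'c'  n14⇒n15  ** P4@[34:38]
[39] read 'a'  n15⇒n1 ·f
[40] read 'a'  n1⇒n2
[41] read 'c'  n2⇒n3  ** P0@[39:41],P5@[40:41]
[42] read 'b'  n3⇒n5 ·f  ** P3@[42:42]
[43] read 'c'  n5⇒n11 ·f  ** P2@[42:43]
[44] read 'c'  n11⇒n4 ·f
[45] read 'b'  n4⇒n5  ** P3@[45:45]
[46] read 'b'  n5⇒n10 ·f  ** P3@[46:46]
[47] read 'c'  n10⇒n11  ** P2@[46:47]

Result: [[1,5],[4,5],[7,5],[9,5],[11,3],[15,0],[15,5],[16,3],[17,3],[18,2],[19,3],[21,5],[23,1],[23,3],[24,2],[25,3],[27,5],[29,1],[29,3],[30,3],[31,2],[33,5],[35,5],[37,5],[38,4],[41,0],[41,5],[42,3],[43,2],[45,3],[46,3],[47,2]]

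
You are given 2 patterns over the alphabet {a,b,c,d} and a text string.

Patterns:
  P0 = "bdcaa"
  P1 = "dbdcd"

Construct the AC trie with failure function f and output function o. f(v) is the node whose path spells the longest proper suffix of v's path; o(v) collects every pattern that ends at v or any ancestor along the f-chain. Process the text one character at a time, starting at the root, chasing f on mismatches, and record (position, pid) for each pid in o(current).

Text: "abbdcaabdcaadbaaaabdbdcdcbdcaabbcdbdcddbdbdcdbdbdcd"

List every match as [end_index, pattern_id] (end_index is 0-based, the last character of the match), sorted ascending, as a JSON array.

Build automaton:
Trie (insert patterns):
  0='ε' goto b→1 d→6
  1='b' goto d→2
  2='bd' goto c→3
  3='bdc' goto a→4
  4='bdca' goto a→5
  5='bdcaa' goto ·  ←P0
  6='d' goto b→7
  7='db' goto d→8
  8='dbd' goto c→9
  9='dbdc' goto d→10
  10='dbdcd' goto ·  ←P1

BFS fail/out derivation:
  n1('b'): parent n0 fail=0; on 'b' 0 → fail=0;  out ∅∪∅=∅
  n6('d'): parent n0 fail=0; on 'd' 0 → fail=0;  out ∅∪∅=∅
  n2('bd'): parent n1 fail=0; on 'd' 0 → fail=6;  out ∅∪∅=∅
  n7('db'): parent n6 fail=0; on 'b' 0 → fail=1;  out ∅∪∅=∅
  n3('bdc'): parent n2 fail=6; on 'c' 6→0 → fail=0;  out ∅∪∅=∅
  n8('dbd'): parent n7 fail=1; on 'd' 1 → fail=2;  out ∅∪∅=∅
  n4('bdca'): parent n3 fail=0; on 'a' 0 → fail=0;  out ∅∪∅=∅
  n9('dbdc'): parent n8 fail=2; on 'c' 2 → fail=3;  out ∅∪∅=∅
  n5('bdcaa'): parent n4 fail=0; on 'a' 0 → fail=0;  out {0}∪∅={0}
  n10('dbdcd'): parent n9 fail=3; on 'd' 3→0 → fail=6;  out {1}∪∅={1}

Text stream:
pos 0 'a': at 0
pos 1 'b': at 1
pos 2 'b': at 1 (via fail)
pos 3 'd': at 2
pos 4 'c': at 3
pos 5 'a': at 4
pos 6 'a': at 5  emit P0@[2:6]
pos 7 'b': at 1 (via fail)
pos 8 'd': at 2
pos 9 'c': at 3
pos 10 'a': at 4
pos 11 'a': at 5  emit P0@[7:11]
pos 12 'd': at 6 (via fail)
pos 13 'b': at 7
pos 14 'a': at 0 (via fail)
pos 15 'a': at 0
pos 16 'a': at 0
pos 17 'a': at 0
pos 18 'b': at 1
pos 19 'd': at 2
pos 20 'b': at 7 (via fail)
pos 21 'd': at 8
pos 22 'c': at 9
pos 23 'd': at 10  emit P1@[19:23]
pos 24 'c': at 0 (via fail)
pos 25 'b': at 1
pos 26 'd': at 2
pos 27 'c': at 3
pos 28 'a': at 4
pos 29 'a': at 5  emit P0@[25:29]
pos 30 'b': at 1 (via fail)
pos 31 'b': at 1 (via fail)
pos 32 'c': at 0 (via fail)
pos 33 'd': at 6
pos 34 'b': at 7
pos 35 'd': at 8
pos 36 'c': at 9
pos 37 'd': at 10  emit P1@[33:37]
pos 38 'd': at 6 (via fail)
pos 39 'b': at 7
pos 40 'd': at 8
pos 41 'b': at 7 (via fail)
pos 42 'd': at 8
pos 43 'c': at 9
pos 44 'd': at 10  emit P1@[40:44]
pos 45 'b': at 7 (via fail)
pos 46 'd': at 8
pos 47 'b': at 7 (via fail)
pos 48 'd': at 8
pos 49 'c': at 9
pos 50 'd': at 10  emit P1@[46:50]

Result: [[6,0],[11,0],[23,1],[29,0],[37,1],[44,1],[50,1]]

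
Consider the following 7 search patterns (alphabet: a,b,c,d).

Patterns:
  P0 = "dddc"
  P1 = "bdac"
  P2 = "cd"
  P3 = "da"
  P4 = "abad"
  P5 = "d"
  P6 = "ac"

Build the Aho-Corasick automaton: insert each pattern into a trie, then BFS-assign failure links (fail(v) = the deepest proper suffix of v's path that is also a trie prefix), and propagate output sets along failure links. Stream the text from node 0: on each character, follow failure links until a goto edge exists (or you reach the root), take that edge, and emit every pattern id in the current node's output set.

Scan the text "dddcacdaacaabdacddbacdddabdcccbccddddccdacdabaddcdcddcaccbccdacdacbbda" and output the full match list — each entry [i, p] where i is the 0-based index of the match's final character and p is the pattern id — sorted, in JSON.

Build:
Trie (insert patterns):
  0='ε' goto a→12 b→5 c→9 d→1
  1='d' goto a→11 d→2  [P5 ends]
  2='dd' goto d→3
  3='ddd' goto c→4
  4='dddc' goto ·  [P0 ends]
  5='b' goto d→6
  6='bd' goto a→7
  7='bda' goto c→8
  8='bdac' goto ·  [P1 ends]
  9='c' goto d→10
  10='cd' goto ·  [P2 ends]
  11='da' goto ·  [P3 ends]
  12='a' goto b→13 c→16
  13='ab' goto a→14
  14='aba' goto d→15
  15='abad' goto ·  [P4 ends]
  16='ac' goto ·  [P6 ends]

Failure links (BFS by depth):
  fail(1) 'd': from fail(0)=0 chase 'd': 0 ⇒ 0;  out={5}∪out(0)={5}
  fail(5) 'b': from fail(0)=0 chase 'b': 0 ⇒ 0;  out=∅∪out(0)=∅
  fail(9) 'c': from fail(0)=0 chase 'c': 0 ⇒ 0;  out=∅∪out(0)=∅
  fail(12) 'a': from fail(0)=0 chase 'a': 0 ⇒ 0;  out=∅∪out(0)=∅
  fail(2) 'dd': from fail(1)=0 chase 'd': 0 ⇒ 1;  out=∅∪out(1)={5}
  fail(6) 'bd': from fail(5)=0 chase 'd': 0 ⇒ 1;  out=∅∪out(1)={5}
  fail(10) 'cd': from fail(9)=0 chase 'd': 0 ⇒ 1;  out={2}∪out(1)={2,5}
  fail(11) 'da': from fail(1)=0 chase 'a': 0 ⇒ 12;  out={3}∪out(12)={3}
  fail(13) 'ab': from fail(12)=0 chase 'b': 0 ⇒ 5;  out=∅∪out(5)=∅
  fail(16) 'ac': from fail(12)=0 chase 'c': 0 ⇒ 9;  out={6}∪out(9)={6}
  fail(3) 'ddd': from fail(2)=1 chase 'd': 1 ⇒ 2;  out=∅∪out(2)={5}
  fail(7) 'bda': from fail(6)=1 chase 'a': 1 ⇒ 11;  out=∅∪out(11)={3}
  fail(14) 'aba': from fail(13)=5 chase 'a': 5→0 ⇒ 12;  out=∅∪out(12)=∅
  fail(4) 'dddc': from fail(3)=2 chase 'c': 2→1→0 ⇒ 9;  out={0}∪out(9)={0}
  fail(8) 'bdac': from fail(7)=11 chase 'c': 11→12 ⇒ 16;  out={1}∪out(16)={1,6}
  fail(15) 'abad': from fail(14)=12 chase 'd': 12→0 ⇒ 1;  out={4}∪out(1)={4,5}

Scan:
pos 0 'd': at 1  → match P5@[0:0]
pos 1 'd': at 2  → match P5@[1:1]
pos 2 'd': at 3  → match P5@[2:2]
pos 3 'c': at 4  → match P0@[0:3]
pos 4 'a': at 12 (fail-walked)
pos 5 'c': at 16  → match P6@[4:5]
pos 6 'd': at 10 (fail-walked)  → match P2@[5:6],P5@[6:6]
pos 7 'a': at 11 (fail-walked)  → match P3@[6:7]
pos 8 'a': at 12 (fail-walked)
pos 9 'c': at 16  → match P6@[8:9]
pos 10 'a': at 12 (fail-walked)
pos 11 'a': at 12 (fail-walked)
pos 12 'b': at 13
pos 13 'd': at 6 (fail-walked)  → match P5@[13:13]
pos 14 'a': at 7  → match P3@[13:14]
pos 15 'c': at 8  → match P1@[12:15],P6@[14:15]
pos 16 'd': at 10 (fail-walked)  → match P2@[15:16],P5@[16:16]
pos 17 'd': at 2 (fail-walked)  → match P5@[17:17]
pos 18 'b': at 5 (fail-walked)
pos 19 'a': at 12 (fail-walked)
pos 20 'c': at 16  → match P6@[19:20]
pos 21 'd': at 10 (fail-walked)  → match P2@[20:21],P5@[21:21]
pos 22 'd': at 2 (fail-walked)  → match P5@[22:22]
pos 23 'd': at 3  → match P5@[23:23]
pos 24 'a': at 11 (fail-walked)  → match P3@[23:24]
pos 25 'b': at 13 (fail-walked)
pos 26 'd': at 6 (fail-walked)  → match P5@[26:26]
pos 27 'c': at 9 (fail-walked)
pos 28 'c': at 9 (fail-walked)
pos 29 'c': at 9 (fail-walked)
pos 30 'b': at 5 (fail-walked)
pos 31 'c': at 9 (fail-walked)
pos 32 'c': at 9 (fail-walked)
pos 33 'd': at 10  → match P2@[32:33],P5@[33:33]
pos 34 'd': at 2 (fail-walked)  → match P5@[34:34]
pos 35 'd': at 3  → match P5@[35:35]
pos 36 'd': at 3 (fail-walked)  → match P5@[36:36]
pos 37 'c': at 4  → match P0@[34:37]
pos 38 'c': at 9 (fail-walked)
pos 39 'd': at 10  → match P2@[38:39],P5@[39:39]
pos 40 'a': at 11 (fail-walked)  → match P3@[39:40]
pos 41 'c': at 16 (fail-walked)  → match P6@[40:41]
pos 42 'd': at 10 (fail-walked)  → match P2@[41:42],P5@[42:42]
pos 43 'a': at 11 (fail-walked)  → match P3@[42:43]
pos 44 'b': at 13 (fail-walked)
pos 45 'a': at 14
pos 46 'd': at 15  → match P4@[43:46],P5@[46:46]
pos 47 'd': at 2 (fail-walked)  → match P5@[47:47]
pos 48 'c': at 9 (fail-walked)
pos 49 'd': at 10  → match P2@[48:49],P5@[49:49]
pos 50 'c': at 9 (fail-walked)
pos 51 'd': at 10  → match P2@[50:51],P5@[51:51]
pos 52 'd': at 2 (fail-walked)  → match P5@[52:52]
pos 53 'c': at 9 (fail-walked)
pos 54 'a': at 12 (fail-walked)
pos 55 'c': at 16  → match P6@[54:55]
pos 56 'c': at 9 (fail-walked)
pos 57 'b': at 5 (fail-walked)
pos 58 'c': at 9 (fail-walked)
pos 59 'c': at 9 (fail-walked)
pos 60 'd': at 10  → match P2@[59:60],P5@[60:60]
pos 61 'a': at 11 (fail-walked)  → match P3@[60:61]
pos 62 'c': at 16 (fail-walked)  → match P6@[61:62]
pos 63 'd': at 10 (fail-walked)  → match P2@[62:63],P5@[63:63]
pos 64 'a': at 11 (fail-walked)  → match P3@[63:64]
pos 65 'c': at 16 (fail-walked)  → match P6@[64:65]
pos 66 'b': at 5 (fail-walked)
pos 67 'b': at 5 (fail-walked)
pos 68 'd': at 6  → match P5@[68:68]
pos 69 'a': at 7  → match P3@[68:69]

All matches (sorted): [[0,5],[1,5],[2,5],[3,0],[5,6],[6,2],[6,5],[7,3],[9,6],[13,5],[14,3],[15,1],[15,6],[16,2],[16,5],[17,5],[20,6],[21,2],[21,5],[22,5],[23,5],[24,3],[26,5],[33,2],[33,5],[34,5],[35,5],[36,5],[37,0],[39,2],[39,5],[40,3],[41,6],[42,2],[42,5],[43,3],[46,4],[46,5],[47,5],[49,2],[49,5],[51,2],[51,5],[52,5],[55,6],[60,2],[60,5],[61,3],[62,6],[63,2],[63,5],[64,3],[65,6],[68,5],[69,3]]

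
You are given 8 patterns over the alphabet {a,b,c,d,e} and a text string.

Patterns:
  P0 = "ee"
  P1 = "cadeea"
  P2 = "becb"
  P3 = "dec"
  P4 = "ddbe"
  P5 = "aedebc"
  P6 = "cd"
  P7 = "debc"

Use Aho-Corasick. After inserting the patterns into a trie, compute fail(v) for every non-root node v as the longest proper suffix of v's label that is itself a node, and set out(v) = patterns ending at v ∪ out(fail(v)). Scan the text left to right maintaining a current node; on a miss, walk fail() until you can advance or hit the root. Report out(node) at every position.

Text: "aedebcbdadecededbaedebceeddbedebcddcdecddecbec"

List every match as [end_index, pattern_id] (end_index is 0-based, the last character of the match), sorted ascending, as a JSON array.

Build automaton:
Trie nodes:
  n0 'ε': a→19 b→9 c→3 d→13 e→1
  n1 'e': e→2
  n2 'ee': ·  [P0 ends]
  n3 'c': a→4 d→25
  n4 'ca': d→5
  n5 'cad': e→6
  n6 'cade': e→7
  n7 'cadee': a→8
  n8 'cadeea': ·  [P1 ends]
  n9 'b': e→10
  n10 'be': c→11
  n11 'bec': b→12
  n12 'becb': ·  [P2 ends]
  n13 'd': d→16 e→14
  n14 'de': b→26 c→15
  n15 'dec': ·  [P3 ends]
  n16 'dd': b→17
  n17 'ddb': e→18
  n18 'ddbe': ·  [P4 ends]
  n19 'a': e→20
  n20 'ae': d→21
  n21 'aed': e→22
  n22 'aede': b→23
  n23 'aedeb': c→24
  n24 'aedebc': ·  [P5 ends]
  n25 'cd': ·  [P6 ends]
  n26 'deb': c→27
  n27 'debc': ·  [P7 ends]

Failure links (BFS by depth):
  n1('e'): parent n0 fail=0; on 'e' 0 → fail=0;  out ∅∪∅=∅
  n3('c'): parent n0 fail=0; on 'c' 0 → fail=0;  out ∅∪∅=∅
  n9('b'): parent n0 fail=0; on 'b' 0 → fail=0;  out ∅∪∅=∅
  n13('d'): parent n0 fail=0; on 'd' 0 → fail=0;  out ∅∪∅=∅
  n19('a'): parent n0 fail=0; on 'a' 0 → fail=0;  out ∅∪∅=∅
  n2('ee'): parent n1 fail=0; on 'e' 0 → fail=1;  out {0}∪∅={0}
  n4('ca'): parent n3 fail=0; on 'a' 0 → fail=19;  out ∅∪∅=∅
  n10('be'): parent n9 fail=0; on 'e' 0 → fail=1;  out ∅∪∅=∅
  n14('de'): parent n13 fail=0; on 'e' 0 → fail=1;  out ∅∪∅=∅
  n16('dd'): parent n13 fail=0; on 'd' 0 → fail=13;  out ∅∪∅=∅
  n20('ae'): parent n19 fail=0; on 'e' 0 → fail=1;  out ∅∪∅=∅
  n25('cd'): parent n3 fail=0; on 'd' 0 → fail=13;  out {6}∪∅={6}
  n5('cad'): parent n4 fail=19; on 'd' 19→0 → fail=13;  out ∅∪∅=∅
  n11('bec'): parent n10 fail=1; on 'c' 1→0 → fail=3;  out ∅∪∅=∅
  n15('dec'): parent n14 fail=1; on 'c' 1→0 → fail=3;  out {3}∪∅={3}
  n17('ddb'): parent n16 fail=13; on 'b' 13→0 → fail=9;  out ∅∪∅=∅
  n21('aed'): parent n20 fail=1; on 'd' 1→0 → fail=13;  out ∅∪∅=∅
  n26('deb'): parent n14 fail=1; on 'b' 1→0 → fail=9;  out ∅∪∅=∅
  n6('cade'): parent n5 fail=13; on 'e' 13 → fail=14;  out ∅∪∅=∅
  n12('becb'): parent n11 fail=3; on 'b' 3→0 → fail=9;  out {2}∪∅={2}
  n18('ddbe'): parent n17 fail=9; on 'e' 9 → fail=10;  out {4}∪∅={4}
  n22('aede'): parent n21 fail=13; on 'e' 13 → fail=14;  out ∅∪∅=∅
  n27('debc'): parent n26 fail=9; on 'c' 9→0 → fail=3;  out {7}∪∅={7}
  n7('cadee'): parent n6 fail=14; on 'e' 14→1 → fail=2;  out ∅∪{0}={0}
  n23('aedeb'): parent n22 fail=14; on 'b' 14 → fail=26;  out ∅∪∅=∅
  n8('cadeea'): parent n7 fail=2; on 'a' 2→1→0 → fail=19;  out {1}∪∅={1}
  n24('aedebc'): parent n23 fail=26; on 'c' 26 → fail=27;  out {5}∪{7}={5,7}

Text stream:
i=0 'a': node 0→19
i=1 'e': node 19→20
i=2 'd': node 20→21
i=3 'e': node 21→22
i=4 'b': node 22→23
i=5 'c': node 23→24  emit P5@[0:5],P7@[2:5]
i=6 'b': node 24→9 (fail-walked)
i=7 'd': node 9→13 (fail-walked)
i=8 'a': node 13→19 (fail-walked)
i=9 'd': node 19→13 (fail-walked)
i=10 'e': node 13→14
i=11 'c': node 14→15  emit P3@[9:11]
i=12 'e': node 15→1 (fail-walked)
i=13 'd': node 1→13 (fail-walked)
i=14 'e': node 13→14
i=15 'd': node 14→13 (fail-walked)
i=16 'b': node 13→9 (fail-walked)
i=17 'a': node 9→19 (fail-walked)
i=18 'e': node 19→20
i=19 'd': node 20→21
i=20 'e': node 21→22
i=21 'b': node 22→23
i=22 'c': node 23→24  emit P5@[17:22],P7@[19:22]
i=23 'e': node 24→1 (fail-walked)
i=24 'e': node 1→2  emit P0@[23:24]
i=25 'd': node 2→13 (fail-walked)
i=26 'd': node 13→16
i=27 'b': node 16→17
i=28 'e': node 17→18  emit P4@[25:28]
i=29 'd': node 18→13 (fail-walked)
i=30 'e': node 13→14
i=31 'b': node 14→26
i=32 'c': node 26→27  emit P7@[29:32]
i=33 'd': node 27→25 (fail-walked)  emit P6@[32:33]
i=34 'd': node 25→16 (fail-walked)
i=35 'c': node 16→3 (fail-walked)
i=36 'd': node 3→25  emit P6@[35:36]
i=37 'e': node 25→14 (fail-walked)
i=38 'c': node 14→15  emit P3@[36:38]
i=39 'd': node 15→25 (fail-walked)  emit P6@[38:39]
i=40 'd': node 25→16 (fail-walked)
i=41 'e': node 16→14 (fail-walked)
i=42 'c': node 14→15  emit P3@[40:42]
i=43 'b': node 15→9 (fail-walked)
i=44 'e': node 9→10
i=45 'c': node 10→11

All matches (sorted): [[5,5],[5,7],[11,3],[22,5],[22,7],[24,0],[28,4],[32,7],[33,6],[36,6],[38,3],[39,6],[42,3]]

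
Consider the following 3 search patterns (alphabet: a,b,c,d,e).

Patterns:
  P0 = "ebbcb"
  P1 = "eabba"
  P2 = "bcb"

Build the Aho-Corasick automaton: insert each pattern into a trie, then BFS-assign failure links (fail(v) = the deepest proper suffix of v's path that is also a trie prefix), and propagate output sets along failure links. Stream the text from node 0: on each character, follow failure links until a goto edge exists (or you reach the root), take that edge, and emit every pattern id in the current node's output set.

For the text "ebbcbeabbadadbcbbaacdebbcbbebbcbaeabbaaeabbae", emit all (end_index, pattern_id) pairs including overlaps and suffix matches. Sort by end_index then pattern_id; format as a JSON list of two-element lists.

Build:
Trie nodes:
  0='ε' goto b→10 e→1
  1='e' goto a→6 b→2
  2='eb' goto b→3
  3='ebb' goto c→4
  4='ebbc' goto b→5
  5='ebbcb' goto ·  [P0 ends]
  6='ea' goto b→7
  7='eab' goto b→8
  8='eabb' goto a→9
  9='eabba' goto ·  [P1 ends]
  10='b' goto c→11
  11='bc' goto b→12
  12='bcb' goto ·  [P2 ends]

Failure links (BFS by depth):
  fail(1) 'e': from fail(0)=0 chase 'e': 0 ⇒ 0;  out=∅∪out(0)=∅
  fail(10) 'b': from fail(0)=0 chase 'b': 0 ⇒ 0;  out=∅∪out(0)=∅
  fail(2) 'eb': from fail(1)=0 chase 'b': 0 ⇒ 10;  out=∅∪out(10)=∅
  fail(6) 'ea': from fail(1)=0 chase 'a': 0 ⇒ 0;  out=∅∪out(0)=∅
  fail(11) 'bc': from fail(10)=0 chase 'c': 0 ⇒ 0;  out=∅∪out(0)=∅
  fail(3) 'ebb': from fail(2)=10 chase 'b': 10→0 ⇒ 10;  out=∅∪out(10)=∅
  fail(7) 'eab': from fail(6)=0 chase 'b': 0 ⇒ 10;  out=∅∪out(10)=∅
  fail(12) 'bcb': from fail(11)=0 chase 'b': 0 ⇒ 10;  out={2}∪out(10)={2}
  fail(4) 'ebbc': from fail(3)=10 chase 'c': 10 ⇒ 11;  out=∅∪out(11)=∅
  fail(8) 'eabb': from fail(7)=10 chase 'b': 10→0 ⇒ 10;  out=∅∪out(10)=∅
  fail(5) 'ebbcb': from fail(4)=11 chase 'b': 11 ⇒ 12;  out={0}∪out(12)={0,2}
  fail(9) 'eabba': from fail(8)=10 chase 'a': 10→0 ⇒ 0;  out={1}∪out(0)={1}

Run:
[0] read 'e'  n0⇒n1
[1] read 'b'  n1⇒n2
[2] read 'b'  n2⇒n3
[3] read 'c'  n3⇒n4
[4] read 'b'  n4⇒n5  ** P0@[0:4],P2@[2:4]
[5] read 'e'  n5⇒n1 ·f
[6] read 'a'  n1⇒n6
[7] read 'b'  n6⇒n7
[8] read 'b'  n7⇒n8
[9] read 'a'  n8⇒n9  ** P1@[5:9]
[10] read 'd'  n9⇒n0 ·f
[11] read 'a'  n0⇒n0
[12] read 'd'  n0⇒n0
[13] read 'b'  n0⇒n10
[14] read 'c'  n10⇒n11
[15] read 'b'  n11⇒n12  ** P2@[13:15]
[16] read 'b'  n12⇒n10 ·f
[17] read 'a'  n10⇒n0 ·f
[18] read 'a'  n0⇒n0
[19] read 'c'  n0⇒n0
[20] read 'd'  n0⇒n0
[21] read 'e'  n0⇒n1
[22] read 'b'  n1⇒n2
[23] read 'b'  n2⇒n3
[24] read 'c'  n3⇒n4
[25] read 'b'  n4⇒n5  ** P0@[21:25],P2@[23:25]
[26] read 'b'  n5⇒n10 ·f
[27] read 'e'  n10⇒n1 ·f
[28] read 'b'  n1⇒n2
[29] read 'b'  n2⇒n3
[30] read 'c'  n3⇒n4
[31] read 'b'  n4⇒n5  ** P0@[27:31],P2@[29:31]
[32] read 'a'  n5⇒n0 ·f
[33] read 'e'  n0⇒n1
[34] read 'a'  n1⇒n6
[35] read 'b'  n6⇒n7
[36] read 'b'  n7⇒n8
[37] read 'a'  n8⇒n9  ** P1@[33:37]
[38] read 'a'  n9⇒n0 ·f
[39] read 'e'  n0⇒n1
[40] read 'a'  n1⇒n6
[41] read 'b'  n6⇒n7
[42] read 'b'  n7⇒n8
[43] read 'a'  n8⇒n9  ** P1@[39:43]
[44] read 'e'  n9⇒n1 ·f

All matches (sorted): [[4,0],[4,2],[9,1],[15,2],[25,0],[25,2],[31,0],[31,2],[37,1],[43,1]]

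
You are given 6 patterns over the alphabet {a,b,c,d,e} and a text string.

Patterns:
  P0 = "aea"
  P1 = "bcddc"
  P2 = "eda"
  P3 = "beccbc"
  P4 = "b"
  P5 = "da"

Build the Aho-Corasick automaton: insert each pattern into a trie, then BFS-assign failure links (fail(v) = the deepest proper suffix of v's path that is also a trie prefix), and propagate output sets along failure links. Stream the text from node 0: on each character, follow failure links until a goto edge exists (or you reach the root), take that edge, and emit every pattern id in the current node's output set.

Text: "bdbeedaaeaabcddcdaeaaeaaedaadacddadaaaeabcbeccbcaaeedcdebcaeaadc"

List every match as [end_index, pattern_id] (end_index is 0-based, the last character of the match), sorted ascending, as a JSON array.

Construct AC machine:
Trie nodes:
  0='ε' goto a→1 b→4 d→17 e→9
  1='a' goto e→2
  2='ae' goto a→3
  3='aea' goto ·  [P0 ends]
  4='b' goto c→5 e→12  [P4 ends]
  5='bc' goto d→6
  6='bcd' goto d→7
  7='bcdd' goto c→8
  8='bcddc' goto ·  [P1 ends]
  9='e' goto d→10
  10='ed' goto a→11
  11='eda' goto ·  [P2 ends]
  12='be' goto c→13
  13='bec' goto c→14
  14='becc' goto b→15
  15='beccb' goto c→16
  16='beccbc' goto ·  [P3 ends]
  17='d' goto a→18
  18='da' goto ·  [P5 ends]

BFS fail/out derivation:
  n1('a'): parent n0 fail=0; on 'a' 0 → fail=0;  out ∅∪∅=∅
  n4('b'): parent n0 fail=0; on 'b' 0 → fail=0;  out {4}∪∅={4}
  n9('e'): parent n0 fail=0; on 'e' 0 → fail=0;  out ∅∪∅=∅
  n17('d'): parent n0 fail=0; on 'd' 0 → fail=0;  out ∅∪∅=∅
  n2('ae'): parent n1 fail=0; on 'e' 0 → fail=9;  out ∅∪∅=∅
  n5('bc'): parent n4 fail=0; on 'c' 0 → fail=0;  out ∅∪∅=∅
  n10('ed'): parent n9 fail=0; on 'd' 0 → fail=17;  out ∅∪∅=∅
  n12('be'): parent n4 fail=0; on 'e' 0 → fail=9;  out ∅∪∅=∅
  n18('da'): parent n17 fail=0; on 'a' 0 → fail=1;  out {5}∪∅={5}
  n3('aea'): parent n2 fail=9; on 'a' 9→0 → fail=1;  out {0}∪∅={0}
  n6('bcd'): parent n5 fail=0; on 'd' 0 → fail=17;  out ∅∪∅=∅
  n11('eda'): parent n10 fail=17; on 'a' 17 → fail=18;  out {2}∪{5}={2,5}
  n13('bec'): parent n12 fail=9; on 'c' 9→0 → fail=0;  out ∅∪∅=∅
  n7('bcdd'): parent n6 fail=17; on 'd' 17→0 → fail=17;  out ∅∪∅=∅
  n14('becc'): parent n13 fail=0; on 'c' 0 → fail=0;  out ∅∪∅=∅
  n8('bcddc'): parent n7 fail=17; on 'c' 17→0 → fail=0;  out {1}∪∅={1}
  n15('beccb'): parent n14 fail=0; on 'b' 0 → fail=4;  out ∅∪{4}={4}
  n16('beccbc'): parent n15 fail=4; on 'c' 4 → fail=5;  out {3}∪∅={3}

Run:
i=0 'b': node 0→4  → match P4@[0:0]
i=1 'd': node 4→17 (fail-walked)
i=2 'b': node 17→4 (fail-walked)  → match P4@[2:2]
i=3 'e': node 4→12
i=4 'e': node 12→9 (fail-walked)
i=5 'd': node 9→10
i=6 'a': node 10→11  → match P2@[4:6],P5@[5:6]
i=7 'a': node 11→1 (fail-walked)
i=8 'e': node 1→2
i=9 'a': node 2→3  → match P0@[7:9]
i=10 'a': node 3→1 (fail-walked)
i=11 'b': node 1→4 (fail-walked)  → match P4@[11:11]
i=12 'c': node 4→5
i=13 'd': node 5→6
i=14 'd': node 6→7
i=15 'c': node 7→8  → match P1@[11:15]
i=16 'd': node 8→17 (fail-walked)
i=17 'a': node 17→18  → match P5@[16:17]
i=18 'e': node 18→2 (fail-walked)
i=19 'a': node 2→3  → match P0@[17:19]
i=20 'a': node 3→1 (fail-walked)
i=21 'e': node 1→2
i=22 'a': node 2→3  → match P0@[20:22]
i=23 'a': node 3→1 (fail-walked)
i=24 'e': node 1→2
i=25 'd': node 2→10 (fail-walked)
i=26 'a': node 10→11  → match P2@[24:26],P5@[25:26]
i=27 'a': node 11→1 (fail-walked)
i=28 'd': node 1→17 (fail-walked)
i=29 'a': node 17→18  → match P5@[28:29]
i=30 'c': node 18→0 (fail-walked)
i=31 'd': node 0→17
i=32 'd': node 17→17 (fail-walked)
i=33 'a': node 17→18  → match P5@[32:33]
i=34 'd': node 18→17 (fail-walked)
i=35 'a': node 17→18  → match P5@[34:35]
i=36 'a': node 18→1 (fail-walked)
i=37 'a': node 1→1 (fail-walked)
i=38 'e': node 1→2
i=39 'a': node 2→3  → match P0@[37:39]
i=40 'b': node 3→4 (fail-walked)  → match P4@[40:40]
i=41 'c': node 4→5
i=42 'b': node 5→4 (fail-walked)  → match P4@[42:42]
i=43 'e': node 4→12
i=44 'c': node 12→13
i=45 'c': node 13→14
i=46 'b': node 14→15  → match P4@[46:46]
i=47 'c': node 15→16  → match P3@[42:47]
i=48 'a': node 16→1 (fail-walked)
i=49 'a': node 1→1 (fail-walked)
i=50 'e': node 1→2
i=51 'e': node 2→9 (fail-walked)
i=52 'd': node 9→10
i=53 'c': node 10→0 (fail-walked)
i=54 'd': node 0→17
i=55 'e': node 17→9 (fail-walked)
i=56 'b': node 9→4 (fail-walked)  → match P4@[56:56]
i=57 'c': node 4→5
i=58 'a': node 5→1 (fail-walked)
i=59 'e': node 1→2
i=60 'a': node 2→3  → match P0@[58:60]
i=61 'a': node 3→1 (fail-walked)
i=62 'd': node 1→17 (fail-walked)
i=63 'c': node 17→0 (fail-walked)

All matches (sorted): [[0,4],[2,4],[6,2],[6,5],[9,0],[11,4],[15,1],[17,5],[19,0],[22,0],[26,2],[26,5],[29,5],[33,5],[35,5],[39,0],[40,4],[42,4],[46,4],[47,3],[56,4],[60,0]]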